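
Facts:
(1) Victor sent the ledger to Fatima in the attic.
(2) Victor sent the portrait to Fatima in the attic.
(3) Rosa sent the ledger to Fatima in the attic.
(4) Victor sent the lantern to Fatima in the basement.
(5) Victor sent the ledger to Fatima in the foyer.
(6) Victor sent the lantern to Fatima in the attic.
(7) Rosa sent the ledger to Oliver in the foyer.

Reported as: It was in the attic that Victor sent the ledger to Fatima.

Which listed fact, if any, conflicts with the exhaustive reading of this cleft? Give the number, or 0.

The cleft puts "in the attic" in focus and presupposes the open proposition with Victor as agent and the ledger as thing and Fatima as recipient.
Exhaustivity: in the attic is the only setting satisfying that background.
Fact (5) shares the background but with setting = in the foyer; exhaustivity is violated.

5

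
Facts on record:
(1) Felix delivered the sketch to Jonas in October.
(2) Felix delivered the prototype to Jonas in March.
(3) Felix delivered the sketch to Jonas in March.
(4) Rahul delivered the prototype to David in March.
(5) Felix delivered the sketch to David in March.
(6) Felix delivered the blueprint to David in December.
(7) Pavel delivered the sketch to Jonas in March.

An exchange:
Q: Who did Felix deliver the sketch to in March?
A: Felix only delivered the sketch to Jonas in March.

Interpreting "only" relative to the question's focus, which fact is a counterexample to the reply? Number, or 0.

5

The question "Who did ... to ...?" targets the recipient, so in the reply the focus falls on "Jonas".
So "only" ranges over recipients; the rest (same agent, thing, setting (Felix / the sketch / in March)) is presupposed.
Fact (5) shares the background with a different recipient (David) — counterexample.
(Fact (2) would refute a reading with focus on the thing — but that is not what the question asks.)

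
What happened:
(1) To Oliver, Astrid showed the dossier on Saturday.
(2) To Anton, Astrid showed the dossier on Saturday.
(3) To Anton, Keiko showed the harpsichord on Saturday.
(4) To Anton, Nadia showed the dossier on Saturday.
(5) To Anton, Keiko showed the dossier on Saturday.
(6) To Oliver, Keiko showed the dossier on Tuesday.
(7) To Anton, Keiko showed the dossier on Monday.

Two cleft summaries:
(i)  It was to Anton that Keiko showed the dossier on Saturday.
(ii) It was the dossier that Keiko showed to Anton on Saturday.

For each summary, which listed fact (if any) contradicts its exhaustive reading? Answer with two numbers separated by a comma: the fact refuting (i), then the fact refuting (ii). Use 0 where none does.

Summary (i) focuses "Anton" (the recipient); background agent = Keiko, thing = the dossier, setting = on Saturday. No fact matches that background with a different recipient, so 0.
Summary (ii) focuses "the dossier" (the thing); background agent = Keiko, recipient = Anton, setting = on Saturday. Fact (3) matches that background with thing = the harpsichord — refutes (ii).

0, 3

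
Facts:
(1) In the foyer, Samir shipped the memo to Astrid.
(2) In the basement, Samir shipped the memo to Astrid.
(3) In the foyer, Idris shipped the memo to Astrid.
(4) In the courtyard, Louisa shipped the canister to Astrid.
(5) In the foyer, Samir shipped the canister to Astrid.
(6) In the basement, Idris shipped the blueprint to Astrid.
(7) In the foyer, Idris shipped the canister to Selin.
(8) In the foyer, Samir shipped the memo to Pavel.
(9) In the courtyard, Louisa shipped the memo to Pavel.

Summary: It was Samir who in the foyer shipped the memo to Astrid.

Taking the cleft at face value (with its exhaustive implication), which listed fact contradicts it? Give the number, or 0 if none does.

Focus of the cleft: "Samir" (the agent). Presupposed background: thing = the memo, recipient = Astrid, setting = in the foyer.
The exhaustive reading says no other agent fits that background.
Fact (3) shares the background but with agent = Idris; exhaustivity is violated.

3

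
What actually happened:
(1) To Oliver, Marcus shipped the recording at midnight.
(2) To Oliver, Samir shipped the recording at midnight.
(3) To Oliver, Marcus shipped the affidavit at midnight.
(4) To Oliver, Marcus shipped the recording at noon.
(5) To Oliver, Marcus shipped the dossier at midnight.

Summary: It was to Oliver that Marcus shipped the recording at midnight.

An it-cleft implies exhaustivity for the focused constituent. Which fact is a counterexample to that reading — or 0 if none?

0

Focus of the cleft: "Oliver" (the recipient). Presupposed background: Marcus as agent and the recording as thing and at midnight as setting.
The exhaustive reading says no other recipient fits that background.
No listed fact matches the background with a different recipient. Exhaustivity holds.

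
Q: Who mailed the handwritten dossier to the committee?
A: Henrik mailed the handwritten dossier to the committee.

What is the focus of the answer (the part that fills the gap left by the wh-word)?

Henrik

The wh-word "who" asks about the subject (agent).
In the answer, "the handwritten dossier" and "to the committee" are given — repeated from the question.
The constituent filling the subject (agent) gap is "Henrik"; that is the focus and would carry nuclear stress.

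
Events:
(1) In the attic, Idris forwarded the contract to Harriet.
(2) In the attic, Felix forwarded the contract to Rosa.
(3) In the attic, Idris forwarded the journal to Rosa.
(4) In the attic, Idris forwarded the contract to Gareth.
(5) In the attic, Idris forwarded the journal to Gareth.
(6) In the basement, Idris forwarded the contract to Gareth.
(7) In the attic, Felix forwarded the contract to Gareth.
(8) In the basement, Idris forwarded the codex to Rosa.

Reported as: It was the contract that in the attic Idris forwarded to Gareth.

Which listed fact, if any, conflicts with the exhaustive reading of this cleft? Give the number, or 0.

The cleft puts "the contract" in focus and presupposes the open proposition with Idris as agent and Gareth as recipient and in the attic as setting.
Exhaustivity: the contract is the only thing satisfying that background.
But fact (5) also has Idris as agent and Gareth as recipient and in the attic as setting, with thing = the journal — so the exhaustive reading fails.

5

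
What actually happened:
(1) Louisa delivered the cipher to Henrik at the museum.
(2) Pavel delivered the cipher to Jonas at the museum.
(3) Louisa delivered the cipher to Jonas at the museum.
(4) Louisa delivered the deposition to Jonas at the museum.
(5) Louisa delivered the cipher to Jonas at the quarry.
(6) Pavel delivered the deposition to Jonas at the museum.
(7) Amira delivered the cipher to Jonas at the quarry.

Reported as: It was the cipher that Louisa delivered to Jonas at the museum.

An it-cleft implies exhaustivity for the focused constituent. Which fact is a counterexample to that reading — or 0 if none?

4

The cleft puts "the cipher" in focus and presupposes the open proposition with Louisa as agent and Jonas as recipient and at the museum as setting.
Exhaustivity: the cipher is the only thing satisfying that background.
Fact (4) shares the background but with thing = the deposition; exhaustivity is violated.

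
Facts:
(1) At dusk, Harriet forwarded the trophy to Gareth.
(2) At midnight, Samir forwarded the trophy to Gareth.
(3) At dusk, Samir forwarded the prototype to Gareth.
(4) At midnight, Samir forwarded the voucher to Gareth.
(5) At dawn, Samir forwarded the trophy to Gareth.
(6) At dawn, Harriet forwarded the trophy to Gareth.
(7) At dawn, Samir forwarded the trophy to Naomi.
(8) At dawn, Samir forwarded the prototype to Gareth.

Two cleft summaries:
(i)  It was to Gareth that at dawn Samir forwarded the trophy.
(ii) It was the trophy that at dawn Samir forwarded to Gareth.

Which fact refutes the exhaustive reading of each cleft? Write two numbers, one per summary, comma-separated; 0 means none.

Summary (i) focuses "Gareth" (the recipient); background same agent, thing, setting (Samir / the trophy / at dawn). Fact (7) matches that background with recipient = Naomi — refutes (i).
Summary (ii) focuses "the trophy" (the thing); background same agent, recipient, setting (Samir / Gareth / at dawn). Fact (8) matches that background with thing = the prototype — refutes (ii).

7, 8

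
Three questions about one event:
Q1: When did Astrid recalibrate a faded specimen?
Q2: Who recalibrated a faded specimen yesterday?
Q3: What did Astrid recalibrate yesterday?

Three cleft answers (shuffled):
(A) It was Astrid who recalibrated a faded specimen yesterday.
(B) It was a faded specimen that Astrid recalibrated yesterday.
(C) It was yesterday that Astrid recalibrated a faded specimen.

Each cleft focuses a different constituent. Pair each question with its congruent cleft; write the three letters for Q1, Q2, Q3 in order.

Q1 asks about the time; cleft (C) focuses "yesterday", which is the time — so Q1 → C.
Q2 asks about the subject (agent); cleft (A) focuses "Astrid", which is the subject (agent) — so Q2 → A.
Q3 asks about the direct object; cleft (B) focuses "a faded specimen", which is the direct object — so Q3 → B.
Mapping: Q1→C, Q2→A, Q3→B.

CAB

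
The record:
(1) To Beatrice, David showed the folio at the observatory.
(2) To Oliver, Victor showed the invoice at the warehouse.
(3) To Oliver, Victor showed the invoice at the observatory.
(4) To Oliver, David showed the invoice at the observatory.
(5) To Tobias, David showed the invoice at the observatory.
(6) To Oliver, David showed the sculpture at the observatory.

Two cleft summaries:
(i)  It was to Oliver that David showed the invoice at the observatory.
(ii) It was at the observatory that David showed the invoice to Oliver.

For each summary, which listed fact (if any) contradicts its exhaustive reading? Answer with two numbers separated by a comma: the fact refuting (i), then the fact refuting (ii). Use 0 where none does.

5, 0

Summary (i) focuses "Oliver" (the recipient); background agent = David, thing = the invoice, setting = at the observatory. Fact (5) matches that background with recipient = Tobias — refutes (i).
Summary (ii) focuses "at the observatory" (the setting); background agent = David, thing = the invoice, recipient = Oliver. No fact matches that background with a different setting, so 0.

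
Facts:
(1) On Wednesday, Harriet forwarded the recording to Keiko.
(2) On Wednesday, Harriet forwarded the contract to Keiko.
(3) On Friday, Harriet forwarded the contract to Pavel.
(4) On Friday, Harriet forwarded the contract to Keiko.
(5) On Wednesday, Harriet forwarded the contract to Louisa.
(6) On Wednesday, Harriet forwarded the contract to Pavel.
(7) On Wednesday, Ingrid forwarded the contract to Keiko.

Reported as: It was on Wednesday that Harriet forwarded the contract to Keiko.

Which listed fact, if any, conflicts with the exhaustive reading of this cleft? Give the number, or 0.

4

Focus of the cleft: "on Wednesday" (the setting). Presupposed background: agent = Harriet, thing = the contract, recipient = Keiko.
Exhaustivity: on Wednesday is the only setting satisfying that background.
But fact (4) also has agent = Harriet, thing = the contract, recipient = Keiko, with setting = on Friday — so the exhaustive reading fails.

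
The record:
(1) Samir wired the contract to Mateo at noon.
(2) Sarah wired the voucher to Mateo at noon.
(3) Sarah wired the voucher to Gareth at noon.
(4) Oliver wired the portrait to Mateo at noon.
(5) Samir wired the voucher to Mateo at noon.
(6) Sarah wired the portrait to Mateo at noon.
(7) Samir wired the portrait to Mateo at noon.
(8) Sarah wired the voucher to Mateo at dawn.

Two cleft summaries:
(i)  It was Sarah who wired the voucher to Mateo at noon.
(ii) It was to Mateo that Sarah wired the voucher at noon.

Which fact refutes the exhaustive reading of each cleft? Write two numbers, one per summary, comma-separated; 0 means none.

5, 3

(i): focus "Sarah". Looking for same thing, recipient, setting (the voucher / Mateo / at noon) with some other agent — fact (5) has Samir there. Refuted.
(ii): focus "Mateo". Looking for same agent, thing, setting (Sarah / the voucher / at noon) with some other recipient — fact (3) has Gareth there. Refuted.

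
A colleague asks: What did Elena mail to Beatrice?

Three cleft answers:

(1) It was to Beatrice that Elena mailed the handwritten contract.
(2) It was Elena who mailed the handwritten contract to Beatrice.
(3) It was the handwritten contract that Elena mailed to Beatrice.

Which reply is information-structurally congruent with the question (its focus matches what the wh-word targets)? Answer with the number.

3

The question word "what" targets the direct object.
Option (1) clefts "to Beatrice" — the recipient, not what was asked.
Option (2) clefts "Elena" — the subject (agent), not what was asked.
Option (3) clefts "the handwritten contract" — that matches what the question asks about.
So the congruent reply is (3).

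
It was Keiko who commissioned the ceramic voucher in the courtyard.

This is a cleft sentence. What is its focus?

Keiko

In an it-cleft "It was X that/who ...", the clefted constituent X is the focus; the that/who-clause expresses the presupposed open proposition.
Here the focus is "Keiko". The backgrounded (presupposed) material includes "the ceramic voucher" and "in the courtyard".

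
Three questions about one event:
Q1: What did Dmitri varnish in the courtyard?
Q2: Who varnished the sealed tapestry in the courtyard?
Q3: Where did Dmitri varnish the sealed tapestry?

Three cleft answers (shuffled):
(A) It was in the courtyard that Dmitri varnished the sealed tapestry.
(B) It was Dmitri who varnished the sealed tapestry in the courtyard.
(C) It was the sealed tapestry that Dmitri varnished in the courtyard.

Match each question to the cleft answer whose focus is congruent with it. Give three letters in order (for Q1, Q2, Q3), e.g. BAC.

CBA

Q1 asks about the direct object; cleft (C) focuses "the sealed tapestry", which is the direct object — so Q1 → C.
Q2 asks about the subject (agent); cleft (B) focuses "Dmitri", which is the subject (agent) — so Q2 → B.
Q3 asks about the location; cleft (A) focuses "in the courtyard", which is the location — so Q3 → A.
Mapping: Q1→C, Q2→B, Q3→A.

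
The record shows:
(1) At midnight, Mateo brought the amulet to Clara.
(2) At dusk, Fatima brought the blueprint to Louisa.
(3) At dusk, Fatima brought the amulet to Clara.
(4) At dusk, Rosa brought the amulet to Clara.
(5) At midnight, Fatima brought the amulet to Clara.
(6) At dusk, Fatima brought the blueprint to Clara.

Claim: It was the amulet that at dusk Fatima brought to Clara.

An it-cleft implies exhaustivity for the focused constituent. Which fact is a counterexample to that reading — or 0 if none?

6

Focus of the cleft: "the amulet" (the thing). Presupposed background: Fatima as agent and Clara as recipient and at dusk as setting.
Exhaustivity: the amulet is the only thing satisfying that background.
Fact (6) shares the background but with thing = the blueprint; exhaustivity is violated.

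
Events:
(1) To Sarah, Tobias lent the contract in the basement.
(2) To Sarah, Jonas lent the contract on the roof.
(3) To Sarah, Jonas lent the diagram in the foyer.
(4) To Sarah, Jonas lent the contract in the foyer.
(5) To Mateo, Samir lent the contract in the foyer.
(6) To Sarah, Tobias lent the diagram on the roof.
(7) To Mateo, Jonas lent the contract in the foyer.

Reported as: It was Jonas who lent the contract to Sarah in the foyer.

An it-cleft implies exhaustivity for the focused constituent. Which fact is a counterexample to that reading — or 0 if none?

0

The cleft puts "Jonas" in focus and presupposes the open proposition with same thing, recipient, setting (the contract / Sarah / in the foyer).
The exhaustive reading says no other agent fits that background.
Every other fact differs from the presupposition on some backgrounded slot, so none challenges the exhaustivity.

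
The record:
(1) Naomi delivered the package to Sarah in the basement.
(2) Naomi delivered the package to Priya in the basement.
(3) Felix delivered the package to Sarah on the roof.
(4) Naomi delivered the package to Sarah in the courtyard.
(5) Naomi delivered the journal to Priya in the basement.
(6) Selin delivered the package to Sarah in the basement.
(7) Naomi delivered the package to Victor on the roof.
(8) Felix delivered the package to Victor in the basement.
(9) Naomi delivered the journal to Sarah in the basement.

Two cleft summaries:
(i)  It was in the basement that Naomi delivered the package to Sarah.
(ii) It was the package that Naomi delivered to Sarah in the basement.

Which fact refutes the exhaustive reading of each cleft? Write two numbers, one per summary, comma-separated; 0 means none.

4, 9

Summary (i) focuses "in the basement" (the setting); background Naomi as agent and the package as thing and Sarah as recipient. Fact (4) matches that background with setting = in the courtyard — refutes (i).
Summary (ii) focuses "the package" (the thing); background Naomi as agent and Sarah as recipient and in the basement as setting. Fact (9) matches that background with thing = the journal — refutes (ii).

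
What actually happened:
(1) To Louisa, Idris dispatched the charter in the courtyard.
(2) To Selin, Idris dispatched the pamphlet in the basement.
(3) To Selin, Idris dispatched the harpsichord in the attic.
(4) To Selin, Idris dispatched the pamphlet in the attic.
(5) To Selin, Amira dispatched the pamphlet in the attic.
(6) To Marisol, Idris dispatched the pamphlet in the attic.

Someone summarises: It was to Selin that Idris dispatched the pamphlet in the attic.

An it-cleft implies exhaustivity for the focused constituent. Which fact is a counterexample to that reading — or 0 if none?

6

Focus of the cleft: "Selin" (the recipient). Presupposed background: same agent, thing, setting (Idris / the pamphlet / in the attic).
The exhaustive reading says no other recipient fits that background.
Fact (6) shares the background but with recipient = Marisol; exhaustivity is violated.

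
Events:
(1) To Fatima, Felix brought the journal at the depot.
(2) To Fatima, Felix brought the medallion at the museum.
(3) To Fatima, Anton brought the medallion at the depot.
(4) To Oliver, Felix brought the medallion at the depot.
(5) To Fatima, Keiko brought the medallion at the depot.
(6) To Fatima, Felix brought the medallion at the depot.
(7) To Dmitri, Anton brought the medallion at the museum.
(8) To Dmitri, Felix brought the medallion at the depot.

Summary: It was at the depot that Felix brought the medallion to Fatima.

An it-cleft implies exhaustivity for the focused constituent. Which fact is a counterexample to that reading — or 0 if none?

2

The cleft puts "at the depot" in focus and presupposes the open proposition with Felix as agent and the medallion as thing and Fatima as recipient.
The exhaustive reading says no other setting fits that background.
But fact (2) also has Felix as agent and the medallion as thing and Fatima as recipient, with setting = at the museum — so the exhaustive reading fails.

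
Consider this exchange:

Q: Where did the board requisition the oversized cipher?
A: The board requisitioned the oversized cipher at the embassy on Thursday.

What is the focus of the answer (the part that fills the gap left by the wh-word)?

The wh-word "where" asks about the location.
In the answer, "the board" and "the oversized cipher" are given — repeated from the question.
"on Thursday" is also new, but it specifies the time, which is not what the question asks about — so it is not the focus.
The constituent filling the location gap is "at the embassy"; that is the focus.

at the embassy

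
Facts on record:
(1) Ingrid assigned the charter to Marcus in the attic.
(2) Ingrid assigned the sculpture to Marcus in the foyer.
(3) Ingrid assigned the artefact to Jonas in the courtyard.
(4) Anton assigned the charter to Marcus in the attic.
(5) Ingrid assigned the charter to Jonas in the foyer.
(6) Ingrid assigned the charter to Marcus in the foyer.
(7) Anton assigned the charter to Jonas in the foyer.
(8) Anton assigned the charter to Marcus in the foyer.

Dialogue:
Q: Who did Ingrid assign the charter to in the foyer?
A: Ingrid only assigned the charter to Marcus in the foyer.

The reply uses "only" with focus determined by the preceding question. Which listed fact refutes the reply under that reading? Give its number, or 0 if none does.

5

Answering "Who did ... to ...?" puts focus on the recipient — here, "Marcus".
So "only" ranges over recipients; the rest (Ingrid as agent and the charter as thing and in the foyer as setting) is presupposed.
Fact (5) shares the background with a different recipient (Jonas) — counterexample.
(Fact (1) would refute a reading with focus on the setting — but that is not what the question asks.)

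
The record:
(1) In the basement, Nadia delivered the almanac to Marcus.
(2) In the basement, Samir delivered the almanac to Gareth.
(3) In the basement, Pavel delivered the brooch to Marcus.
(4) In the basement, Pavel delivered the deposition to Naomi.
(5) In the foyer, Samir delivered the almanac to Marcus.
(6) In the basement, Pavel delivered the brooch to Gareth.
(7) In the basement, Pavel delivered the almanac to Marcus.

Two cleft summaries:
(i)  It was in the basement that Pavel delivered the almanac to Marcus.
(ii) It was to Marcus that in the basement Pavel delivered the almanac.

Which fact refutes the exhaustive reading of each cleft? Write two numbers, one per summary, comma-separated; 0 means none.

0, 0

Summary (i) focuses "in the basement" (the setting); background agent = Pavel, thing = the almanac, recipient = Marcus. No fact matches that background with a different setting, so 0.
Summary (ii) focuses "Marcus" (the recipient); background agent = Pavel, thing = the almanac, setting = in the basement. No fact matches that background with a different recipient, so 0.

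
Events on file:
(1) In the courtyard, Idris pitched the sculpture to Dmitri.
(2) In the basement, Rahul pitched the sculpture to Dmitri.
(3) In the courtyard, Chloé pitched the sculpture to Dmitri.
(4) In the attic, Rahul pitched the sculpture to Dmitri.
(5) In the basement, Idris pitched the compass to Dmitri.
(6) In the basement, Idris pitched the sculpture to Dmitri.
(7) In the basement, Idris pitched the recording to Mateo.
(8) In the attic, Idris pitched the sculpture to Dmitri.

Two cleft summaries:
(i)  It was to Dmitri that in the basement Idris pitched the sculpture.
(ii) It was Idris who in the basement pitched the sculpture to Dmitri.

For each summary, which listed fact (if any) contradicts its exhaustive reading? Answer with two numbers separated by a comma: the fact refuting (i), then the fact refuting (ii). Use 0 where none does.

0, 2

Summary (i) focuses "Dmitri" (the recipient); background agent = Idris, thing = the sculpture, setting = in the basement. No fact matches that background with a different recipient, so 0.
Summary (ii) focuses "Idris" (the agent); background thing = the sculpture, recipient = Dmitri, setting = in the basement. Fact (2) matches that background with agent = Rahul — refutes (ii).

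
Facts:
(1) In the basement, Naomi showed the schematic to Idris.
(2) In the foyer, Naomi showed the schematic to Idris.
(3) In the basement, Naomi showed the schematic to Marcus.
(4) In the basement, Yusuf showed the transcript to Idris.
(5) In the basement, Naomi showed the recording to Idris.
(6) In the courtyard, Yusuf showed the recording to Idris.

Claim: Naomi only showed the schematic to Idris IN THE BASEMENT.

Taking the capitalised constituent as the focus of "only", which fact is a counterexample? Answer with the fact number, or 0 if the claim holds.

The capitals mark "in the basement" as focus. So "only" rules out other settings, with the rest (agent = Naomi, thing = the schematic, recipient = Idris) as background.
Fact (2) shares the background but differs in setting (in the foyer) — a counterexample.

2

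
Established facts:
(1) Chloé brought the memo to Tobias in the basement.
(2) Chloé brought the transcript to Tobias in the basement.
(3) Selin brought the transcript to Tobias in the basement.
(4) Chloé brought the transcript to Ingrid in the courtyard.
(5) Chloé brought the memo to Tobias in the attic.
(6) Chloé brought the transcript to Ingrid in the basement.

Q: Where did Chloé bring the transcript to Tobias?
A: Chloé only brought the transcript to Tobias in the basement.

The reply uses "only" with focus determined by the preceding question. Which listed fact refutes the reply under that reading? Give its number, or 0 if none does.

The question "Where did ...?" targets the setting, so in the reply the focus falls on "in the basement".
So "only" ranges over settings; the rest (agent = Chloé, thing = the transcript, recipient = Tobias) is presupposed.
No fact keeps agent = Chloé, thing = the transcript, recipient = Tobias while changing the setting; every other fact differs on something backgrounded. The reply stands.
(Fact (1) would refute a reading with focus on the thing — but that is not what the question asks.)

0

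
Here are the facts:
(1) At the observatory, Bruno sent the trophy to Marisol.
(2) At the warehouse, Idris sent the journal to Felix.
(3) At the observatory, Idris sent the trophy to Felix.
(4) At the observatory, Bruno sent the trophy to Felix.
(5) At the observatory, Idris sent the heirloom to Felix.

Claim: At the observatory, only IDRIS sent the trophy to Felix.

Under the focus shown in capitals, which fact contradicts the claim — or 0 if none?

4

The capitals mark "Idris" as focus. So "only" rules out other agents, with the rest (the trophy as thing and Felix as recipient and at the observatory as setting) as background.
Fact (4) shares the background but differs in agent (Bruno) — a counterexample.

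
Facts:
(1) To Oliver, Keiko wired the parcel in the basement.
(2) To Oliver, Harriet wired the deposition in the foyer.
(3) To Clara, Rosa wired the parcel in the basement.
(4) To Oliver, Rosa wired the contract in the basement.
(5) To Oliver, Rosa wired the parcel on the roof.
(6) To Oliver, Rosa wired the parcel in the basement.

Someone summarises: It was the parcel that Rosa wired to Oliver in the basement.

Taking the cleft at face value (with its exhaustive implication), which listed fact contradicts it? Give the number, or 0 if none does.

4

Focus of the cleft: "the parcel" (the thing). Presupposed background: agent = Rosa, recipient = Oliver, setting = in the basement.
Exhaustivity: the parcel is the only thing satisfying that background.
Fact (4) shares the background but with thing = the contract; exhaustivity is violated.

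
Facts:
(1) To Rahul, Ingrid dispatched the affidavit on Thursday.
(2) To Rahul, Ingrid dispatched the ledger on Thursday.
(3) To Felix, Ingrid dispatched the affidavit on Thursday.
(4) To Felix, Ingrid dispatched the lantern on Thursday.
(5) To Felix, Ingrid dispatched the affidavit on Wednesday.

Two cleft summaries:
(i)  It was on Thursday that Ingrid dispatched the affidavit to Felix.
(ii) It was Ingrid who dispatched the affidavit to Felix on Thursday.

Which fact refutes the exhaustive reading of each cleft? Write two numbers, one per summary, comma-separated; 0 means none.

Summary (i) focuses "on Thursday" (the setting); background same agent, thing, recipient (Ingrid / the affidavit / Felix). Fact (5) matches that background with setting = on Wednesday — refutes (i).
Summary (ii) focuses "Ingrid" (the agent); background same thing, recipient, setting (the affidavit / Felix / on Thursday). No fact matches that background with a different agent, so 0.

5, 0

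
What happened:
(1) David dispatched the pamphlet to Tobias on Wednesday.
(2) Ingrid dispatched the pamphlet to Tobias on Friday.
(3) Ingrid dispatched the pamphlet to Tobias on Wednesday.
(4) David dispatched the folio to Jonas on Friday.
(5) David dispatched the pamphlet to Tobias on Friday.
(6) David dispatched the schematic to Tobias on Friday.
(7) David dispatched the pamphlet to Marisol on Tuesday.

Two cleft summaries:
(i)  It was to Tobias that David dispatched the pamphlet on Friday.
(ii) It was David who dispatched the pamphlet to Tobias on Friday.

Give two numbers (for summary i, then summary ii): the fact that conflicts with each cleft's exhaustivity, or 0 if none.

0, 2

(i): focus "Tobias". No fact shares same agent, thing, setting (David / the pamphlet / on Friday) with a different recipient. 0.
(ii): focus "David". Looking for same thing, recipient, setting (the pamphlet / Tobias / on Friday) with some other agent — fact (2) has Ingrid there. Refuted.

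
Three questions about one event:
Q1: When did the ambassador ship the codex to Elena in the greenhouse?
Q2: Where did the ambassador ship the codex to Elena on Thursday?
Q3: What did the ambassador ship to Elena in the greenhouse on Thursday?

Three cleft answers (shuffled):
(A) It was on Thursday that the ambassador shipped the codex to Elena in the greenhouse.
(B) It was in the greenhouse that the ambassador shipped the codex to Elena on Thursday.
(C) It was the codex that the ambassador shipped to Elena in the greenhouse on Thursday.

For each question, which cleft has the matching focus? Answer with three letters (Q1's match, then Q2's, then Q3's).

ABC

Q1 asks about the time; cleft (A) focuses "on Thursday", which is the time — so Q1 → A.
Q2 asks about the location; cleft (B) focuses "in the greenhouse", which is the location — so Q2 → B.
Q3 asks about the direct object; cleft (C) focuses "the codex", which is the direct object — so Q3 → C.
Mapping: Q1→A, Q2→B, Q3→C.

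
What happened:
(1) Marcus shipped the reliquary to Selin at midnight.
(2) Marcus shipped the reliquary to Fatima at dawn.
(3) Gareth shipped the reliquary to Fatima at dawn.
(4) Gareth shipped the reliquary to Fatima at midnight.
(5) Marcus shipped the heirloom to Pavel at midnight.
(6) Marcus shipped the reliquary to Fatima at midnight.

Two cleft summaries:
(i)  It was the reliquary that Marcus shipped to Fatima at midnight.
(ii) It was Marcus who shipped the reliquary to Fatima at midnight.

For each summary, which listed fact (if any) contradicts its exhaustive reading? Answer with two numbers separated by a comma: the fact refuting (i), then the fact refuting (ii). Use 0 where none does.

Summary (i) focuses "the reliquary" (the thing); background same agent, recipient, setting (Marcus / Fatima / at midnight). No fact matches that background with a different thing, so 0.
Summary (ii) focuses "Marcus" (the agent); background same thing, recipient, setting (the reliquary / Fatima / at midnight). Fact (4) matches that background with agent = Gareth — refutes (ii).

0, 4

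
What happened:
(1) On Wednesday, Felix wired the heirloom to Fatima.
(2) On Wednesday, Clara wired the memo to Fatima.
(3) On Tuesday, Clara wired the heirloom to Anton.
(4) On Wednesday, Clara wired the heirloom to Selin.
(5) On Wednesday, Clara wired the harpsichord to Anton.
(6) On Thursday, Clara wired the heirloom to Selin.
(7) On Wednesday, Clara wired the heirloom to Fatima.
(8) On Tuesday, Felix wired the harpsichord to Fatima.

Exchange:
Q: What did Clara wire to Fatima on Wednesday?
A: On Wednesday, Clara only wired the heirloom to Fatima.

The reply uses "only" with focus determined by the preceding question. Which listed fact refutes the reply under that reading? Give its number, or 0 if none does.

2

Answering "What did ...?" puts focus on the thing — here, "the heirloom".
So "only" ranges over things; the rest (Clara as agent and Fatima as recipient and on Wednesday as setting) is presupposed.
Fact (2) shares the background with a different thing (the memo) — counterexample.
(Fact (4) would refute a reading with focus on the recipient — but that is not what the question asks.)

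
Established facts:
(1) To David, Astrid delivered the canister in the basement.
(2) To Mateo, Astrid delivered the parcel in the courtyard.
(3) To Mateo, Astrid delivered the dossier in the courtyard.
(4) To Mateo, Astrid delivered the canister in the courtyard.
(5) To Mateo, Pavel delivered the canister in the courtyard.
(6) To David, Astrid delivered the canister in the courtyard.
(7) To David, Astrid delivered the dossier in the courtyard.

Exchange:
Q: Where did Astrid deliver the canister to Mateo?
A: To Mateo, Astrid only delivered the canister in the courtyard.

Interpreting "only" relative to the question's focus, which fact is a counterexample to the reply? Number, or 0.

0

Answering "Where did ...?" puts focus on the setting — here, "in the courtyard".
"Only" then excludes alternative settings while the background — agent = Astrid, thing = the canister, recipient = Mateo — is held fixed.
No listed fact shares that background with another setting. Nothing contradicts the reply.
(Fact (2) would refute a reading with focus on the thing — but that is not what the question asks.)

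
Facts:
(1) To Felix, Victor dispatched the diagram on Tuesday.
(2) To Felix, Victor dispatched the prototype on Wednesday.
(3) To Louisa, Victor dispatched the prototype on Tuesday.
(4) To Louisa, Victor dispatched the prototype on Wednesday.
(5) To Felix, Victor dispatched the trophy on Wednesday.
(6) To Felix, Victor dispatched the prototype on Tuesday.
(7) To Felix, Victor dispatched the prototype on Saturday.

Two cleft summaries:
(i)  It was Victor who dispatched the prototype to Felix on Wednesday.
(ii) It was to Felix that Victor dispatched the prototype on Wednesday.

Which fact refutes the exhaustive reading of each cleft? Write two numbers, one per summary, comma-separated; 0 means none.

Summary (i) focuses "Victor" (the agent); background thing = the prototype, recipient = Felix, setting = on Wednesday. No fact matches that background with a different agent, so 0.
Summary (ii) focuses "Felix" (the recipient); background agent = Victor, thing = the prototype, setting = on Wednesday. Fact (4) matches that background with recipient = Louisa — refutes (ii).

0, 4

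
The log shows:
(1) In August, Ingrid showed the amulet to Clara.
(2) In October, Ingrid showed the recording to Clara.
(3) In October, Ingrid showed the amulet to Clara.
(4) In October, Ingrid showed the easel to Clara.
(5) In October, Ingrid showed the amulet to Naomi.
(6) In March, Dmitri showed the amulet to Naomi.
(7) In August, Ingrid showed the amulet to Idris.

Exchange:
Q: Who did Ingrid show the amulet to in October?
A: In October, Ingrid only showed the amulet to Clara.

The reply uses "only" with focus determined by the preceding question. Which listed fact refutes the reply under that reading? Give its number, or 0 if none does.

5

The question "Who did ... to ...?" targets the recipient, so in the reply the focus falls on "Clara".
"Only" then excludes alternative recipients while the background — agent = Ingrid, thing = the amulet, setting = in October — is held fixed.
Fact (5) keeps agent = Ingrid, thing = the amulet, setting = in October but has recipient = Naomi; that refutes the reply.
(Fact (2) would refute a reading with focus on the thing — but that is not what the question asks.)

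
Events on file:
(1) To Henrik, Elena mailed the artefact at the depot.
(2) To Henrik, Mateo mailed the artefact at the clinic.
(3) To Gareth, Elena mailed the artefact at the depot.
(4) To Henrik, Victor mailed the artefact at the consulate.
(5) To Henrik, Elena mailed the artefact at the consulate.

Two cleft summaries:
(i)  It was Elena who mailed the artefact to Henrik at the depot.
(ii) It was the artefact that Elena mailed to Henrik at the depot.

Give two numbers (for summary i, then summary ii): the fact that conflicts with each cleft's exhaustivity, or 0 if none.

(i): focus "Elena". No fact shares the artefact as thing and Henrik as recipient and at the depot as setting with a different agent. 0.
(ii): focus "the artefact". No fact shares Elena as agent and Henrik as recipient and at the depot as setting with a different thing. 0.

0, 0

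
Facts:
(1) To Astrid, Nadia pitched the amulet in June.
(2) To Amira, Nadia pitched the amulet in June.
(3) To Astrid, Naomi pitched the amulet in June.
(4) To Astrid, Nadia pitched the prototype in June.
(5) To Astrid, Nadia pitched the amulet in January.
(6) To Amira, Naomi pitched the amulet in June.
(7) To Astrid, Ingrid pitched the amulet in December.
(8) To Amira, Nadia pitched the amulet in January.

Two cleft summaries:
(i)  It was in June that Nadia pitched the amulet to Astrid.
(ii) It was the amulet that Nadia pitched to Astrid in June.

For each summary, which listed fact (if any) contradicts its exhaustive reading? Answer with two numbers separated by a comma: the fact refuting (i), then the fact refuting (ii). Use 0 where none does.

5, 4

(i): focus "in June". Looking for Nadia as agent and the amulet as thing and Astrid as recipient with some other setting — fact (5) has in January there. Refuted.
(ii): focus "the amulet". Looking for Nadia as agent and Astrid as recipient and in June as setting with some other thing — fact (4) has the prototype there. Refuted.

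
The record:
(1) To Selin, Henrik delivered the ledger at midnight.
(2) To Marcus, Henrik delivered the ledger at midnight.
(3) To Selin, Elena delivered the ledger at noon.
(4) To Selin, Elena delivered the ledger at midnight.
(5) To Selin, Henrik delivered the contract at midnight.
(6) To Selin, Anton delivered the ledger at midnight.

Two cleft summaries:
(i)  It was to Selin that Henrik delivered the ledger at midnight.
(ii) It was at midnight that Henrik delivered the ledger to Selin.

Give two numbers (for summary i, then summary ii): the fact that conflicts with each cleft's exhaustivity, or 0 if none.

Summary (i) focuses "Selin" (the recipient); background Henrik as agent and the ledger as thing and at midnight as setting. Fact (2) matches that background with recipient = Marcus — refutes (i).
Summary (ii) focuses "at midnight" (the setting); background Henrik as agent and the ledger as thing and Selin as recipient. No fact matches that background with a different setting, so 0.

2, 0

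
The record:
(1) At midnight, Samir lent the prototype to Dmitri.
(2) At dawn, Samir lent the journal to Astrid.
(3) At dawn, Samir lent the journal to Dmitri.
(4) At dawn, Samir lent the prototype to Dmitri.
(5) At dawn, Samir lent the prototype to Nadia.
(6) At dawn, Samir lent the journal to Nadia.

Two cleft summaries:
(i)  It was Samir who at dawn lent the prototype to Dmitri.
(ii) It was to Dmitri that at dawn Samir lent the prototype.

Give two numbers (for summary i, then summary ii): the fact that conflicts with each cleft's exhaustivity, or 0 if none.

0, 5

(i): focus "Samir". No fact shares thing = the prototype, recipient = Dmitri, setting = at dawn with a different agent. 0.
(ii): focus "Dmitri". Looking for agent = Samir, thing = the prototype, setting = at dawn with some other recipient — fact (5) has Nadia there. Refuted.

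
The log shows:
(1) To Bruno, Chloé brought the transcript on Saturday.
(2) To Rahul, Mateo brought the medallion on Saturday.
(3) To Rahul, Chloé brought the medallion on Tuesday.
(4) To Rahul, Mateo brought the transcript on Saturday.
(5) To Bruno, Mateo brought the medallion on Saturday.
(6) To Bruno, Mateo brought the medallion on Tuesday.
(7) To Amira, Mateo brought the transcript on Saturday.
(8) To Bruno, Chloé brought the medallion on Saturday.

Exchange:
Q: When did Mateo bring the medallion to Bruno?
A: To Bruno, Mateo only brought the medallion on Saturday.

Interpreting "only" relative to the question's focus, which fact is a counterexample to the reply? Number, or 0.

Answering "When did ...?" puts focus on the setting — here, "on Saturday".
"Only" then excludes alternative settings while the background — same agent, thing, recipient (Mateo / the medallion / Bruno) — is held fixed.
Fact (6) keeps same agent, thing, recipient (Mateo / the medallion / Bruno) but has setting = on Tuesday; that refutes the reply.
(Fact (2) would refute a reading with focus on the recipient — but that is not what the question asks.)

6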